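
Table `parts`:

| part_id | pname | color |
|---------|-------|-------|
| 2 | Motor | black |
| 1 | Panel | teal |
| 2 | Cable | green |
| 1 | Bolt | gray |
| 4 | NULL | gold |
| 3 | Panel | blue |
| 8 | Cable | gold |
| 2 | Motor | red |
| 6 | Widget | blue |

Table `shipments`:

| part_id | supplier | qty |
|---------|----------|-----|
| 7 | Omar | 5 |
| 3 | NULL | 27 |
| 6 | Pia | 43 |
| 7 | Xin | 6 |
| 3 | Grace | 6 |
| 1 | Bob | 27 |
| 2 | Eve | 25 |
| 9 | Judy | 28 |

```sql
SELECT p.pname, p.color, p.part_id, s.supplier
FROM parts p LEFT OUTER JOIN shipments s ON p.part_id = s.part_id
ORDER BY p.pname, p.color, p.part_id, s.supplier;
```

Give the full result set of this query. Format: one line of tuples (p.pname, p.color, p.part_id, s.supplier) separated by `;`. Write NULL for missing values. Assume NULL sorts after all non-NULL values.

LEFT JOIN keeps every row from `parts`; unmatched rows get NULL for `shipments`'s columns.
Matching on p.part_id = s.part_id.
- part_id=2: 1 matching s row(s), so 1 row(s) emitted.
- part_id=1: 1 matching s row(s), so 1 row(s) emitted.
- part_id=2: 1 matching s row(s), so 1 row(s) emitted.
- part_id=1: 1 matching s row(s), so 1 row(s) emitted.
- part_id=4: no s row matches, row kept with s columns NULL.
- part_id=3: 2 matching s row(s), so 2 row(s) emitted.
- part_id=8: no s row matches, row kept with s columns NULL.
- part_id=2: 1 matching s row(s), so 1 row(s) emitted.
- part_id=6: 1 matching s row(s), so 1 row(s) emitted.
After projecting and ordering:
p.pname | p.color | p.part_id | s.supplier
Bolt | gray | 1 | Bob
Cable | gold | 8 | NULL
Cable | green | 2 | Eve
Motor | black | 2 | Eve
Motor | red | 2 | Eve
Panel | blue | 3 | Grace
Panel | blue | 3 | NULL
Panel | teal | 1 | Bob
Widget | blue | 6 | Pia
NULL | gold | 4 | NULL

(Bolt, gray, 1, Bob); (Cable, gold, 8, NULL); (Cable, green, 2, Eve); (Motor, black, 2, Eve); (Motor, red, 2, Eve); (Panel, blue, 3, Grace); (Panel, blue, 3, NULL); (Panel, teal, 1, Bob); (Widget, blue, 6, Pia); (NULL, gold, 4, NULL)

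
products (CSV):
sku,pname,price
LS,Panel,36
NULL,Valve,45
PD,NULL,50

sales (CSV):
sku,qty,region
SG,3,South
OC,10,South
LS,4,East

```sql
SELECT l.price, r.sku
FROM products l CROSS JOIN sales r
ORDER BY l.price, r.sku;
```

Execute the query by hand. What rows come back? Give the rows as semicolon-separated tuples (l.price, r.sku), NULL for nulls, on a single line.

CROSS JOIN pairs every row of `products` with every row of `sales`: 3 × 3 = 9 rows.
After projecting and ordering:
l.price | r.sku
36 | LS
36 | OC
36 | SG
45 | LS
45 | OC
45 | SG
50 | LS
50 | OC
50 | SG

(36, LS); (36, OC); (36, SG); (45, LS); (45, OC); (45, SG); (50, LS); (50, OC); (50, SG)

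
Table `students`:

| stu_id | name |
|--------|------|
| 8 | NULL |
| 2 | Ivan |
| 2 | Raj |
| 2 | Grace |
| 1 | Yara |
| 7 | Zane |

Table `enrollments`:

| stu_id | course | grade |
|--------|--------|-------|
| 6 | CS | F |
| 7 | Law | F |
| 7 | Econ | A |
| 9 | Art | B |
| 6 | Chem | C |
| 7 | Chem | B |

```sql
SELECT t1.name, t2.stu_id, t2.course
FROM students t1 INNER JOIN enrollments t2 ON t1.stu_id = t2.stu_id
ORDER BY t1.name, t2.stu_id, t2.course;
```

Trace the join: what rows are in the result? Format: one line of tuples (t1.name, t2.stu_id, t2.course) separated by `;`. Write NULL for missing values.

(Zane, 7, Chem); (Zane, 7, Econ); (Zane, 7, Law)

INNER JOIN keeps only pairs where the ON condition holds.
Matching on t1.stu_id = t2.stu_id.
Matched pairs: 3.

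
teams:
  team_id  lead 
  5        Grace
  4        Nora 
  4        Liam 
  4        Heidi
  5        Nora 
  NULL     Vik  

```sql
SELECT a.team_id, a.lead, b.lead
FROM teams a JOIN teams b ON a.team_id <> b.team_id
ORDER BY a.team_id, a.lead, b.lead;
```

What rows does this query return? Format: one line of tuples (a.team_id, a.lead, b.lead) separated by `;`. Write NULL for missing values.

(4, Heidi, Grace); (4, Heidi, Nora); (4, Liam, Grace); (4, Liam, Nora); (4, Nora, Grace); (4, Nora, Nora); (5, Grace, Heidi); (5, Grace, Liam); (5, Grace, Nora); (5, Nora, Heidi); (5, Nora, Liam); (5, Nora, Nora)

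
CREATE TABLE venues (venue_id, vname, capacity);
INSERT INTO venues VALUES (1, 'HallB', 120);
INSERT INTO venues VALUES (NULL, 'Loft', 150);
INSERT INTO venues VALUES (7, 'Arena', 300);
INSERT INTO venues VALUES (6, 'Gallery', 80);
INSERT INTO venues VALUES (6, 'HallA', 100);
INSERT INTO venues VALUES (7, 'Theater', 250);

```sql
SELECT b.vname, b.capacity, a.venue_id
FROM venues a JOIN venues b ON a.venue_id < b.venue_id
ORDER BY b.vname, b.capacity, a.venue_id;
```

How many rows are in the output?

INNER JOIN keeps only pairs where the ON condition holds.
Matching on a.venue_id < b.venue_id. A NULL in a compared column never satisfies the condition.
Matched pairs: 8.
Total: 8 rows.

8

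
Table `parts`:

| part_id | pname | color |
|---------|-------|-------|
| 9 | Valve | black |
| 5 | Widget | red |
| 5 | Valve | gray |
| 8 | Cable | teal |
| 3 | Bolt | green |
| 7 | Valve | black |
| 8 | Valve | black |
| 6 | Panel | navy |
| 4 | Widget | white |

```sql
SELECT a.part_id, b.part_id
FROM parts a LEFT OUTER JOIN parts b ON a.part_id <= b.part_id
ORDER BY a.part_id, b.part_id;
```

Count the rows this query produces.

LEFT JOIN keeps every row from `parts a`; unmatched rows get NULL for `parts b`'s columns.
Matching on a.part_id <= b.part_id.
Matched pairs: 47; unmatched a rows kept: 0.
Total: 47 rows.

47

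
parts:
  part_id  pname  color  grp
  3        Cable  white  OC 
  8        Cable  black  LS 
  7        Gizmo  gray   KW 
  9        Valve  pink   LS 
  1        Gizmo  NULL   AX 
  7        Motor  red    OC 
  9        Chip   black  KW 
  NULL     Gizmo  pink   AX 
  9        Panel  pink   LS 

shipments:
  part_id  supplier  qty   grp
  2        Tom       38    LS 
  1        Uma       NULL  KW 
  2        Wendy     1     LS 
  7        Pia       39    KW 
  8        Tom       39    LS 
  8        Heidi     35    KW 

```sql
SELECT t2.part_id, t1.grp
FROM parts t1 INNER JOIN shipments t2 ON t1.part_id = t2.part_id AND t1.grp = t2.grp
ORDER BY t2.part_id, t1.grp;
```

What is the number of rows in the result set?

INNER JOIN keeps only pairs where the ON condition holds.
Matching on t1.part_id = t2.part_id AND t1.grp = t2.grp. A NULL in a compared column never satisfies the condition.
- t1[0] part_id=3, grp=OC → no match; dropped.
- t1[1] part_id=8, grp=LS → 1 match(es) in t2 → 1 row(s).
- t1[2] part_id=7, grp=KW → 1 match(es) in t2 → 1 row(s).
- t1[3] part_id=9, grp=LS → no match; dropped.
- t1[4] part_id=1, grp=AX → no match; dropped.
- t1[5] part_id=7, grp=OC → no match; dropped.
- t1[6] part_id=9, grp=KW → no match; dropped.
- t1[7] part_id=NULL, grp=AX → no match; dropped.
- t1[8] part_id=9, grp=LS → no match; dropped.
Total: 2 rows.

2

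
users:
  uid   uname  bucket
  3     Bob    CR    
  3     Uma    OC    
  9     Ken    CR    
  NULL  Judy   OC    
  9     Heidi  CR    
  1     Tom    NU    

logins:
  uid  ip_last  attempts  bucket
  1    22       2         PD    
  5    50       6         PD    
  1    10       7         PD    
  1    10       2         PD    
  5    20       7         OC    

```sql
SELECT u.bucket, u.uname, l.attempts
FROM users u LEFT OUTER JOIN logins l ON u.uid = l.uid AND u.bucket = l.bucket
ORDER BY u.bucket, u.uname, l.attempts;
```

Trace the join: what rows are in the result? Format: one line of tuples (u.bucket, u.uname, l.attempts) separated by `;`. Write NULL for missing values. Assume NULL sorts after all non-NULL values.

LEFT JOIN keeps every row from `users`; unmatched rows get NULL for `logins`'s columns.
Matching on u.uid = l.uid AND u.bucket = l.bucket. A NULL in a compared column never satisfies the condition.
- u[0] uid=3, bucket=CR → no match; kept with NULLs on the l side.
- u[1] uid=3, bucket=OC → no match; kept with NULLs on the l side.
- u[2] uid=9, bucket=CR → no match; kept with NULLs on the l side.
- u[3] uid=NULL, bucket=OC → no match; kept with NULLs on the l side.
- u[4] uid=9, bucket=CR → no match; kept with NULLs on the l side.
- u[5] uid=1, bucket=NU → no match; kept with NULLs on the l side.
After projecting and ordering:
u.bucket | u.uname | l.attempts
CR | Bob | NULL
CR | Heidi | NULL
CR | Ken | NULL
NU | Tom | NULL
OC | Judy | NULL
OC | Uma | NULL

(CR, Bob, NULL); (CR, Heidi, NULL); (CR, Ken, NULL); (NU, Tom, NULL); (OC, Judy, NULL); (OC, Uma, NULL)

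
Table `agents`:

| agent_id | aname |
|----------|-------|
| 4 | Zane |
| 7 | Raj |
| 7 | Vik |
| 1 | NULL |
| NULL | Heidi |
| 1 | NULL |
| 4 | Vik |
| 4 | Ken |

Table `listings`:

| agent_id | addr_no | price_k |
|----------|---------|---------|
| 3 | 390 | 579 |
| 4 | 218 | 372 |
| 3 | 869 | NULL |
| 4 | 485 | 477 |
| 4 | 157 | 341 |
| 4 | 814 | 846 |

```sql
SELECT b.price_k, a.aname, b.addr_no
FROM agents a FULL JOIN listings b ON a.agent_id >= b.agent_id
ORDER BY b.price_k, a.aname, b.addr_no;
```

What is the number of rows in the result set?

33

FULL OUTER JOIN keeps every row from both sides; unmatched rows get NULL for the other side's columns.
Matching on a.agent_id >= b.agent_id. A NULL in a compared column never satisfies the condition.
- a row (agent_id=4): matches 6 b row(s) → 6 output row(s).
- a row (agent_id=7): matches 6 b row(s) → 6 output row(s).
- a row (agent_id=7): matches 6 b row(s) → 6 output row(s).
- a row (agent_id=1): no match → kept, b columns NULL.
- a row (agent_id=NULL): no match → kept, b columns NULL.
- a row (agent_id=1): no match → kept, b columns NULL.
- a row (agent_id=4): matches 6 b row(s) → 6 output row(s).
- a row (agent_id=4): matches 6 b row(s) → 6 output row(s).
Total: 30 matched + 3 padded = 33 rows.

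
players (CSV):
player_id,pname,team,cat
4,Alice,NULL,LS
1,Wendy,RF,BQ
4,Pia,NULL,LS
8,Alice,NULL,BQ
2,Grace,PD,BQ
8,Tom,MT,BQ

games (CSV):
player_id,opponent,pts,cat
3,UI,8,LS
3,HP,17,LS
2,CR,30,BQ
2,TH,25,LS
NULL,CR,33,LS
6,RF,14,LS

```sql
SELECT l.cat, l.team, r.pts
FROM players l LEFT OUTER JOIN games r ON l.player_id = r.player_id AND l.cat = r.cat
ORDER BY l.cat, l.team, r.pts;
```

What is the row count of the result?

LEFT JOIN keeps every row from `players`; unmatched rows get NULL for `games`'s columns.
Matching on l.player_id = r.player_id AND l.cat = r.cat. A NULL in a compared column never satisfies the condition.
Matched pairs: 1; unmatched l rows kept: 5.
Total: 1 matched + 5 padded = 6 rows.

6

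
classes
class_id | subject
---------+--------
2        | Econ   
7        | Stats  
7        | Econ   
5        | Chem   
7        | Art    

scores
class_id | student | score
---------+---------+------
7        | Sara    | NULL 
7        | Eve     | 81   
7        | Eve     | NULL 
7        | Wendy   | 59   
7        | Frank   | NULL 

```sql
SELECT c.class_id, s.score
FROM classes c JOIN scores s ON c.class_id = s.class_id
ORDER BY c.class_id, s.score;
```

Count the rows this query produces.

15

INNER JOIN keeps only pairs where the ON condition holds.
Matching on c.class_id = s.class_id.
Matched pairs: 15.
Total: 15 rows.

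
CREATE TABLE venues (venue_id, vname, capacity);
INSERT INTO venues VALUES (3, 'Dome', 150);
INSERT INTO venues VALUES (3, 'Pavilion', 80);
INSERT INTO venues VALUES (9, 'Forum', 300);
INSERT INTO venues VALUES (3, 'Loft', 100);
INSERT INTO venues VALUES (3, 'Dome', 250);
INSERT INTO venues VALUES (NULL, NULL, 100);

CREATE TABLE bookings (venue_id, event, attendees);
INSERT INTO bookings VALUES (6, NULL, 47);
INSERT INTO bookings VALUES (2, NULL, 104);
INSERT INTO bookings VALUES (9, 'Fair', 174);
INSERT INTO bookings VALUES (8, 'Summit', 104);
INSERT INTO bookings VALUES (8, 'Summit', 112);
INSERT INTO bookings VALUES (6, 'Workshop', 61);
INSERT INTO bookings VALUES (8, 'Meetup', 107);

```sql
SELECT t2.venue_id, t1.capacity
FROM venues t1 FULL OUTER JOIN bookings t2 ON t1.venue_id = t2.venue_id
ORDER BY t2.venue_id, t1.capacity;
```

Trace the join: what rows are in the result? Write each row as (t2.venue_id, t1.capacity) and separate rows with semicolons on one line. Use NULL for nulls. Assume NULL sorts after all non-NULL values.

(2, NULL); (6, NULL); (6, NULL); (8, NULL); (8, NULL); (8, NULL); (9, 300); (NULL, 80); (NULL, 100); (NULL, 100); (NULL, 150); (NULL, 250)

FULL OUTER JOIN keeps every row from both sides; unmatched rows get NULL for the other side's columns.
Matching on t1.venue_id = t2.venue_id. A NULL in a compared column never satisfies the condition.
- venue_id=3: no t2 row matches, row kept with t2 columns NULL.
- venue_id=3: no t2 row matches, row kept with t2 columns NULL.
- venue_id=9: 1 matching t2 row(s), so 1 row(s) emitted.
- venue_id=3: no t2 row matches, row kept with t2 columns NULL.
- venue_id=3: no t2 row matches, row kept with t2 columns NULL.
- venue_id=NULL: no t2 row matches, row kept with t2 columns NULL.
- 6 row(s) from t2 found no t1 partner → padded with NULL.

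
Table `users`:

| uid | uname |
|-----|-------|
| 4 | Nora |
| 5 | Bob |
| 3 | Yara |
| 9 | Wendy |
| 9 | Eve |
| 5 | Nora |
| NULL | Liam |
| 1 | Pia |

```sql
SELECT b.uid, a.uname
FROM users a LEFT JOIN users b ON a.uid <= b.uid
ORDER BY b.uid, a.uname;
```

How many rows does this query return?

31

LEFT JOIN keeps every row from `users a`; unmatched rows get NULL for `users b`'s columns.
Matching on a.uid <= b.uid. A NULL in a compared column never satisfies the condition.
- uid=4: 5 matching b row(s), so 5 row(s) emitted.
- uid=5: 4 matching b row(s), so 4 row(s) emitted.
- uid=3: 6 matching b row(s), so 6 row(s) emitted.
- uid=9: 2 matching b row(s), so 2 row(s) emitted.
- uid=9: 2 matching b row(s), so 2 row(s) emitted.
- uid=5: 4 matching b row(s), so 4 row(s) emitted.
- uid=NULL: no b row matches, row kept with b columns NULL.
- uid=1: 7 matching b row(s), so 7 row(s) emitted.
Total: 30 matched + 1 padded = 31 rows.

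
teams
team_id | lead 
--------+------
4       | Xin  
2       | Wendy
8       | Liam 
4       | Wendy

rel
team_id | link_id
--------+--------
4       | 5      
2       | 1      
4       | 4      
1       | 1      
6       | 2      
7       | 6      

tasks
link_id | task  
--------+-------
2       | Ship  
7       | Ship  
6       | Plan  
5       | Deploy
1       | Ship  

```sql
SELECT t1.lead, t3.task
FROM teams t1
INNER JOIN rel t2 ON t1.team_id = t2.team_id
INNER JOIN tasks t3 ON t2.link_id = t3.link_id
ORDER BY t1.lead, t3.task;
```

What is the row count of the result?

Evaluate left to right. First `teams t1 INNER JOIN rel t2` on team_id: 5 row(s).
Then INNER JOIN `tasks t3` on link_id: keep only rows whose t2.link_id appears in t3.
Result: 3 row(s).

3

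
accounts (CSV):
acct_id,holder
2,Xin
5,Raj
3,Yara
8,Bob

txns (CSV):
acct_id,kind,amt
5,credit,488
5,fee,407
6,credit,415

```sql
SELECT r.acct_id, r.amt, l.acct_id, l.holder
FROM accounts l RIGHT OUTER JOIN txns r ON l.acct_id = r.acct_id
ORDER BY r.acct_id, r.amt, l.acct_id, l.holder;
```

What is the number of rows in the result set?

3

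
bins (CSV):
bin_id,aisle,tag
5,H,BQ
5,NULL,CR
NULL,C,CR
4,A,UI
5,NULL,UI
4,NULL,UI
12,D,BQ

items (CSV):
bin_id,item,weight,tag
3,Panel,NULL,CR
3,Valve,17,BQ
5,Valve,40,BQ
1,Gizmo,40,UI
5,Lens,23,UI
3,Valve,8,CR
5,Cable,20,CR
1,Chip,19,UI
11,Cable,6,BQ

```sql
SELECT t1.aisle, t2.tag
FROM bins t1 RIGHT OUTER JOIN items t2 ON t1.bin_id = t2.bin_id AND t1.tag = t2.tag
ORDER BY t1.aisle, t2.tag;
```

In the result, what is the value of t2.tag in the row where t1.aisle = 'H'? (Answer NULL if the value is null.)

BQ

RIGHT JOIN keeps every row from `items`; unmatched rows get NULL for `bins`'s columns.
Matching on t1.bin_id = t2.bin_id AND t1.tag = t2.tag. A NULL in a compared column never satisfies the condition.
- bin_id=5, tag=BQ: 1 matching t2 row(s), so 1 row(s) emitted.
- bin_id=5, tag=CR: 1 matching t2 row(s), so 1 row(s) emitted.
- bin_id=NULL, tag=CR: no matching t2 row.
- bin_id=4, tag=UI: no matching t2 row.
- bin_id=5, tag=UI: 1 matching t2 row(s), so 1 row(s) emitted.
- bin_id=4, tag=UI: no matching t2 row.
- bin_id=12, tag=BQ: no matching t2 row.
- 6 row(s) from t2 found no t1 partner → padded with NULL.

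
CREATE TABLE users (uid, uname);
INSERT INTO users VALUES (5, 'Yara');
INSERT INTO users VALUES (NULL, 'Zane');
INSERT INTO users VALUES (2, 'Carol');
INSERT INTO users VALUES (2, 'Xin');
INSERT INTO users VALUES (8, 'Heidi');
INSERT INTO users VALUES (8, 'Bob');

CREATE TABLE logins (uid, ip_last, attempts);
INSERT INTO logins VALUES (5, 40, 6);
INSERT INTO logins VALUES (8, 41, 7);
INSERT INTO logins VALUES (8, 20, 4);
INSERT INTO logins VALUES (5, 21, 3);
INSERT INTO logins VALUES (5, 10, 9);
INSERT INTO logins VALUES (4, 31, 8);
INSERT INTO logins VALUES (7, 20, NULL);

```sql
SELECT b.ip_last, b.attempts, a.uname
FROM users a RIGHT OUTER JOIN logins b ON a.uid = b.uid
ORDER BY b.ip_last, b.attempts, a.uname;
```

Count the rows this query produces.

9

RIGHT JOIN keeps every row from `logins`; unmatched rows get NULL for `users`'s columns.
Matching on a.uid = b.uid. A NULL in a compared column never satisfies the condition.
Matched pairs: 7; unmatched b rows kept: 2.
Total: 7 matched + 2 padded = 9 rows.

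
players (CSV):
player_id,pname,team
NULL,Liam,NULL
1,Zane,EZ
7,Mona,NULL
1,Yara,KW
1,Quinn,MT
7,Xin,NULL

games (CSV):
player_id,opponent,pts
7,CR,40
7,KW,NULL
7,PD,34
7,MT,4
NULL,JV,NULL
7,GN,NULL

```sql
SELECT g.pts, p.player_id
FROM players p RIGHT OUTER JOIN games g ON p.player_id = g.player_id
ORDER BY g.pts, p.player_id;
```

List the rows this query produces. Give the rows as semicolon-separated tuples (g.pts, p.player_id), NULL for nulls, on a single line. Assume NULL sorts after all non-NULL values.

(4, 7); (4, 7); (34, 7); (34, 7); (40, 7); (40, 7); (NULL, 7); (NULL, 7); (NULL, 7); (NULL, 7); (NULL, NULL)

RIGHT JOIN keeps every row from `games`; unmatched rows get NULL for `players`'s columns.
Matching on p.player_id = g.player_id. A NULL in a compared column never satisfies the condition.
- p[0] player_id=NULL → no match.
- p[1] player_id=1 → no match.
- p[2] player_id=7 → 5 match(es) in g → 5 row(s).
- p[3] player_id=1 → no match.
- p[4] player_id=1 → no match.
- p[5] player_id=7 → 5 match(es) in g → 5 row(s).
- 1 row(s) from g found no p partner → padded with NULL.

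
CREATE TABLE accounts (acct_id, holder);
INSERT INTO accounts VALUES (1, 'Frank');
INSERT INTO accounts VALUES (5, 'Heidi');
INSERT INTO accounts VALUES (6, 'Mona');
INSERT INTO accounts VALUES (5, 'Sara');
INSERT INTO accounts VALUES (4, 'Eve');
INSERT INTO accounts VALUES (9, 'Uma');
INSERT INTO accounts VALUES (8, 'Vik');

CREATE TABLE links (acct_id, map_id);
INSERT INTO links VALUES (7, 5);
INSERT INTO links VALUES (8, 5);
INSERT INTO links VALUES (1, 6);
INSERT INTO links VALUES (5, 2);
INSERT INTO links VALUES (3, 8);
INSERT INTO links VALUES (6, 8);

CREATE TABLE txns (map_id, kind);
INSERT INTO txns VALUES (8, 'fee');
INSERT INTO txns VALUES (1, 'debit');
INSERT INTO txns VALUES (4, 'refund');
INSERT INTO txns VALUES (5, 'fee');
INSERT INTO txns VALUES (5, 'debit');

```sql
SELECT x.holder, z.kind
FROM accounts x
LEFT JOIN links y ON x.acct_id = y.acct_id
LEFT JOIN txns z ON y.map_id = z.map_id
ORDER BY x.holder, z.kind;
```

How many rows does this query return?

8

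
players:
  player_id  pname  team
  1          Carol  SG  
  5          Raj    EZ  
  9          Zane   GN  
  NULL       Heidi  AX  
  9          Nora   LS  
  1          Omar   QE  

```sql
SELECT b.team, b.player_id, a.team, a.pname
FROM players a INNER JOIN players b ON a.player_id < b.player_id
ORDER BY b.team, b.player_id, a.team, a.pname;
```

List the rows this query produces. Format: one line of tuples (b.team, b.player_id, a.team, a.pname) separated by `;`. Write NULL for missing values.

(EZ, 5, QE, Omar); (EZ, 5, SG, Carol); (GN, 9, EZ, Raj); (GN, 9, QE, Omar); (GN, 9, SG, Carol); (LS, 9, EZ, Raj); (LS, 9, QE, Omar); (LS, 9, SG, Carol)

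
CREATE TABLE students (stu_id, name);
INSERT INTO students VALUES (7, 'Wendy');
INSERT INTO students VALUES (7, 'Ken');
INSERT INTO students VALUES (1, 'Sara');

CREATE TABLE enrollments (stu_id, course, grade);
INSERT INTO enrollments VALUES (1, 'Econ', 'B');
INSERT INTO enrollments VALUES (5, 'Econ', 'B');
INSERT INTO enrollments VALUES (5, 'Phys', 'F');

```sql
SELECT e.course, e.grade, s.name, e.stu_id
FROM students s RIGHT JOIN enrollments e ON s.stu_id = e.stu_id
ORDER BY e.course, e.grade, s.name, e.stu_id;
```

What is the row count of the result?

3

RIGHT JOIN keeps every row from `enrollments`; unmatched rows get NULL for `students`'s columns.
Matching on s.stu_id = e.stu_id.
Matched pairs: 1; unmatched e rows kept: 2.
Total: 1 matched + 2 padded = 3 rows.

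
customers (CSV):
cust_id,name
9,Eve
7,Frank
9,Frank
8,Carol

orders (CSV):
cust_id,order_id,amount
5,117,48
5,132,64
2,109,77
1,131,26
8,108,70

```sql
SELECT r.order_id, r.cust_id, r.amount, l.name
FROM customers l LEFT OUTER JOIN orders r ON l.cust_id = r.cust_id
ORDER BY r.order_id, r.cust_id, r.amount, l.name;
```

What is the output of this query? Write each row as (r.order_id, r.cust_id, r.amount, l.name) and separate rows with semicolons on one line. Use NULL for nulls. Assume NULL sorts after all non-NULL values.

LEFT JOIN keeps every row from `customers`; unmatched rows get NULL for `orders`'s columns.
Matching on l.cust_id = r.cust_id.
- cust_id=9: no r row matches, row kept with r columns NULL.
- cust_id=7: no r row matches, row kept with r columns NULL.
- cust_id=9: no r row matches, row kept with r columns NULL.
- cust_id=8: 1 matching r row(s), so 1 row(s) emitted.
After projecting and ordering:
r.order_id | r.cust_id | r.amount | l.name
108 | 8 | 70 | Carol
NULL | NULL | NULL | Eve
NULL | NULL | NULL | Frank
NULL | NULL | NULL | Frank

(108, 8, 70, Carol); (NULL, NULL, NULL, Eve); (NULL, NULL, NULL, Frank); (NULL, NULL, NULL, Frank)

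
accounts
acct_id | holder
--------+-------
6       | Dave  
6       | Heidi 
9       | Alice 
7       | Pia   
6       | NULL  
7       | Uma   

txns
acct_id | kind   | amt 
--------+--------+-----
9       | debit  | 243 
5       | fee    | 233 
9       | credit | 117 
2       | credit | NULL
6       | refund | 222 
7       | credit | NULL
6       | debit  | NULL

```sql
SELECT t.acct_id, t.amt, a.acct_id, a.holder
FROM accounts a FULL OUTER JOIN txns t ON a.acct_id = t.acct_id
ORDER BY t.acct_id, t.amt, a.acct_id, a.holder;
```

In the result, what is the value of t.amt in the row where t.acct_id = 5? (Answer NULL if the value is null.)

FULL OUTER JOIN keeps every row from both sides; unmatched rows get NULL for the other side's columns.
Matching on a.acct_id = t.acct_id.
- a (acct_id=6) pairs with 2 row(s) of t.
- a (acct_id=6) pairs with 2 row(s) of t.
- a (acct_id=9) pairs with 2 row(s) of t.
- a (acct_id=7) pairs with 1 row(s) of t.
- a (acct_id=6) pairs with 2 row(s) of t.
- a (acct_id=7) pairs with 1 row(s) of t.
- 2 row(s) from t found no a partner → padded with NULL.

233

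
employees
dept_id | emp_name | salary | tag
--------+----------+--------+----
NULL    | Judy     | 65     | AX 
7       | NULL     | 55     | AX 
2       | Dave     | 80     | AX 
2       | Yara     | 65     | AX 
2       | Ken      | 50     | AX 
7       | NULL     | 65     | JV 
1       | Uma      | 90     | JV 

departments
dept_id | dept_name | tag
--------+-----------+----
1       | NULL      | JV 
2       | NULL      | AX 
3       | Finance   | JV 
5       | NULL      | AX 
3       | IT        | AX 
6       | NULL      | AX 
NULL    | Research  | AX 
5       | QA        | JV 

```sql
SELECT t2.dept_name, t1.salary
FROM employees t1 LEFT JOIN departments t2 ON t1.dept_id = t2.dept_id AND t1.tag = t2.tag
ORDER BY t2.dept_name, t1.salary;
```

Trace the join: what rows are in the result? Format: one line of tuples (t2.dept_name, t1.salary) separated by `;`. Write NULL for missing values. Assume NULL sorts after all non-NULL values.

(NULL, 50); (NULL, 55); (NULL, 65); (NULL, 65); (NULL, 65); (NULL, 80); (NULL, 90)

LEFT JOIN keeps every row from `employees`; unmatched rows get NULL for `departments`'s columns.
Matching on t1.dept_id = t2.dept_id AND t1.tag = t2.tag. A NULL in a compared column never satisfies the condition.
- dept_id=NULL, tag=AX: no t2 row matches, row kept with t2 columns NULL.
- dept_id=7, tag=AX: no t2 row matches, row kept with t2 columns NULL.
- dept_id=2, tag=AX: 1 matching t2 row(s), so 1 row(s) emitted.
- dept_id=2, tag=AX: 1 matching t2 row(s), so 1 row(s) emitted.
- dept_id=2, tag=AX: 1 matching t2 row(s), so 1 row(s) emitted.
- dept_id=7, tag=JV: no t2 row matches, row kept with t2 columns NULL.
- dept_id=1, tag=JV: 1 matching t2 row(s), so 1 row(s) emitted.
After projecting and ordering:
t2.dept_name | t1.salary
NULL | 50
NULL | 55
NULL | 65
NULL | 65
NULL | 65
NULL | 80
NULL | 90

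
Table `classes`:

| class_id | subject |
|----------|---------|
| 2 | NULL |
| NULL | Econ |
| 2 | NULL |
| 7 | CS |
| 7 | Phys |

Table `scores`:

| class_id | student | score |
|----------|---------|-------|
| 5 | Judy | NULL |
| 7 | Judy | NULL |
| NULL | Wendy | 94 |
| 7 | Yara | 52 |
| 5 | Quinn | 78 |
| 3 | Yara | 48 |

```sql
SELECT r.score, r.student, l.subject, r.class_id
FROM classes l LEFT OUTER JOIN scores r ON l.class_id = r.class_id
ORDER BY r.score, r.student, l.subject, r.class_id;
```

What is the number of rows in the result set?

7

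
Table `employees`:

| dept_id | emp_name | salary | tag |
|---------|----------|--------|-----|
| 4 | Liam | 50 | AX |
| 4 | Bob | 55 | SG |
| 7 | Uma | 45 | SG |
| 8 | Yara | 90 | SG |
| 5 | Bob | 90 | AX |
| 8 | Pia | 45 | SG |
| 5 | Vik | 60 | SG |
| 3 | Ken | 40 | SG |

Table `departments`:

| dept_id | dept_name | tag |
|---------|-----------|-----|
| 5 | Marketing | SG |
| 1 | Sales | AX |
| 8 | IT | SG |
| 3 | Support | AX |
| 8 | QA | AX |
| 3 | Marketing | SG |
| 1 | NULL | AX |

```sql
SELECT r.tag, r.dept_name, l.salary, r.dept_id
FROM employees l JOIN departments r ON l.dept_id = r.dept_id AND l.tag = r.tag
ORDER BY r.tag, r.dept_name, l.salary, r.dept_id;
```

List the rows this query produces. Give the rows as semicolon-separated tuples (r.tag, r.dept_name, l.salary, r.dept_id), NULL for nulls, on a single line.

(SG, IT, 45, 8); (SG, IT, 90, 8); (SG, Marketing, 40, 3); (SG, Marketing, 60, 5)

INNER JOIN keeps only pairs where the ON condition holds.
Matching on l.dept_id = r.dept_id AND l.tag = r.tag.
- l row (dept_id=4, tag=AX): no match → dropped.
- l row (dept_id=4, tag=SG): no match → dropped.
- l row (dept_id=7, tag=SG): no match → dropped.
- l row (dept_id=8, tag=SG): matches 1 r row(s) → 1 output row(s).
- l row (dept_id=5, tag=AX): no match → dropped.
- l row (dept_id=8, tag=SG): matches 1 r row(s) → 1 output row(s).
- l row (dept_id=5, tag=SG): matches 1 r row(s) → 1 output row(s).
- l row (dept_id=3, tag=SG): matches 1 r row(s) → 1 output row(s).
After projecting and ordering:
r.tag | r.dept_name | l.salary | r.dept_id
SG | IT | 45 | 8
SG | IT | 90 | 8
SG | Marketing | 40 | 3
SG | Marketing | 60 | 5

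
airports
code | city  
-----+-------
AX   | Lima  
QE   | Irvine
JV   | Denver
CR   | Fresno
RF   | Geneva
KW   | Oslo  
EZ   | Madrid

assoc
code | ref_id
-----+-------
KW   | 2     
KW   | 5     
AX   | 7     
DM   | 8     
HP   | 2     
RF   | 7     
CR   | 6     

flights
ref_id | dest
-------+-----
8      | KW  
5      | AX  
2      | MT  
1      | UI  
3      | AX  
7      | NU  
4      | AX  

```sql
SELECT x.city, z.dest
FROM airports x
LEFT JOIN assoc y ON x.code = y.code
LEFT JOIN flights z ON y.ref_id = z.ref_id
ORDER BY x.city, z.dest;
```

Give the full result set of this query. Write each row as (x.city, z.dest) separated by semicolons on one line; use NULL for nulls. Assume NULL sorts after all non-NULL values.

(Denver, NULL); (Fresno, NULL); (Geneva, NU); (Irvine, NULL); (Lima, NU); (Madrid, NULL); (Oslo, AX); (Oslo, MT)

Evaluate left to right. First `airports x LEFT JOIN assoc y` on code: 8 row(s).
Then LEFT JOIN `flights z` on ref_id: each of those 8 rows is kept; rows whose y.ref_id has no match in z get NULL for z's columns.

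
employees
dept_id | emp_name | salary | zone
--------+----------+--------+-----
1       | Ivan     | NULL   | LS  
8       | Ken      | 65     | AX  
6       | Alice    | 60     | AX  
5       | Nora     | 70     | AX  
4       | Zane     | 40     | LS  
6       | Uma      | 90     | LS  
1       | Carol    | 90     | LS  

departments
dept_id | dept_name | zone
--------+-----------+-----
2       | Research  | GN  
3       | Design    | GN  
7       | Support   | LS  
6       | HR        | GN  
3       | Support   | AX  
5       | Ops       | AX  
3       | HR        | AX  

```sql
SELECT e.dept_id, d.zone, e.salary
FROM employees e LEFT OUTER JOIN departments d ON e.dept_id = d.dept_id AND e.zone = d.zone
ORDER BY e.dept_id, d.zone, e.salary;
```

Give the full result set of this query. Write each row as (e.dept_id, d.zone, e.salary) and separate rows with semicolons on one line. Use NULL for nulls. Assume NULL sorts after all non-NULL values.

(1, NULL, 90); (1, NULL, NULL); (4, NULL, 40); (5, AX, 70); (6, NULL, 60); (6, NULL, 90); (8, NULL, 65)

LEFT JOIN keeps every row from `employees`; unmatched rows get NULL for `departments`'s columns.
Matching on e.dept_id = d.dept_id AND e.zone = d.zone.
Matched pairs: 1; unmatched e rows kept: 6.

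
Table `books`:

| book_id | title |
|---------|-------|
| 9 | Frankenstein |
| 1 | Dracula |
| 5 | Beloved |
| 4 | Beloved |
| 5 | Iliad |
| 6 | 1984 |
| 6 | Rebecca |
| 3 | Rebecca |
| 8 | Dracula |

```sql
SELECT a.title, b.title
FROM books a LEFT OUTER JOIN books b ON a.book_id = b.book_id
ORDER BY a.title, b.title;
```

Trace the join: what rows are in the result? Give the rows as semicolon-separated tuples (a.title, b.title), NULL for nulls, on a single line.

(1984, 1984); (1984, Rebecca); (Beloved, Beloved); (Beloved, Beloved); (Beloved, Iliad); (Dracula, Dracula); (Dracula, Dracula); (Frankenstein, Frankenstein); (Iliad, Beloved); (Iliad, Iliad); (Rebecca, 1984); (Rebecca, Rebecca); (Rebecca, Rebecca)

LEFT JOIN keeps every row from `books a`; unmatched rows get NULL for `books b`'s columns.
Matching on a.book_id = b.book_id.
Matched pairs: 13; unmatched a rows kept: 0.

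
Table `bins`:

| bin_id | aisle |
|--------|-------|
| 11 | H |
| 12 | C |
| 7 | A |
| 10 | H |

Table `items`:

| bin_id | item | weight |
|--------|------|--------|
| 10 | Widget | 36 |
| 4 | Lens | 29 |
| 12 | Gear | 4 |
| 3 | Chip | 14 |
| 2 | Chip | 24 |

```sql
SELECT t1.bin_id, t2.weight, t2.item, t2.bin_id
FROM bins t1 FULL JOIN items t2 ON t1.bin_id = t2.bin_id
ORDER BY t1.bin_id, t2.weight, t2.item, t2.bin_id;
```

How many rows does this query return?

7

FULL OUTER JOIN keeps every row from both sides; unmatched rows get NULL for the other side's columns.
Matching on t1.bin_id = t2.bin_id.
Matched pairs: 2; unmatched t1 rows kept: 2; unmatched t2 rows kept: 3.
Total: 2 matched + 5 padded = 7 rows.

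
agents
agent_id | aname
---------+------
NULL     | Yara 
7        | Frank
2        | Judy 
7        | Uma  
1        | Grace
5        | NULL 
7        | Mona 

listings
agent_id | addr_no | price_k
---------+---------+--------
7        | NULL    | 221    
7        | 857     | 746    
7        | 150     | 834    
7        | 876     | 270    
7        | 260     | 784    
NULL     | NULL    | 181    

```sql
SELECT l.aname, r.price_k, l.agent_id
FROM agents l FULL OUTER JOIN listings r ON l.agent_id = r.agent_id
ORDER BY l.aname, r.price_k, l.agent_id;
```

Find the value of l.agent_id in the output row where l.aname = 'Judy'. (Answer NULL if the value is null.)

FULL OUTER JOIN keeps every row from both sides; unmatched rows get NULL for the other side's columns.
Matching on l.agent_id = r.agent_id. A NULL in a compared column never satisfies the condition.
- agent_id=NULL: no r row matches, row kept with r columns NULL.
- agent_id=7: 5 matching r row(s), so 5 row(s) emitted.
- agent_id=2: no r row matches, row kept with r columns NULL.
- agent_id=7: 5 matching r row(s), so 5 row(s) emitted.
- agent_id=1: no r row matches, row kept with r columns NULL.
- agent_id=5: no r row matches, row kept with r columns NULL.
- agent_id=7: 5 matching r row(s), so 5 row(s) emitted.
- 1 r row(s) had no l match → kept, l columns NULL.

2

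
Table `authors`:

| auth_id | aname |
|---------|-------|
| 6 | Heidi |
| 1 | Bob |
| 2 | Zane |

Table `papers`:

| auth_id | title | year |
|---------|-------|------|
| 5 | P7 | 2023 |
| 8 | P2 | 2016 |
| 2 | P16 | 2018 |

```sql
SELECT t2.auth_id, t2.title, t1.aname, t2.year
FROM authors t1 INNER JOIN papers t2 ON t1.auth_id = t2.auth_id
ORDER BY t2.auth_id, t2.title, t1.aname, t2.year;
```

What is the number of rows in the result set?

INNER JOIN keeps only pairs where the ON condition holds.
Matching on t1.auth_id = t2.auth_id.
Matched pairs: 1.
Total: 1 rows.

1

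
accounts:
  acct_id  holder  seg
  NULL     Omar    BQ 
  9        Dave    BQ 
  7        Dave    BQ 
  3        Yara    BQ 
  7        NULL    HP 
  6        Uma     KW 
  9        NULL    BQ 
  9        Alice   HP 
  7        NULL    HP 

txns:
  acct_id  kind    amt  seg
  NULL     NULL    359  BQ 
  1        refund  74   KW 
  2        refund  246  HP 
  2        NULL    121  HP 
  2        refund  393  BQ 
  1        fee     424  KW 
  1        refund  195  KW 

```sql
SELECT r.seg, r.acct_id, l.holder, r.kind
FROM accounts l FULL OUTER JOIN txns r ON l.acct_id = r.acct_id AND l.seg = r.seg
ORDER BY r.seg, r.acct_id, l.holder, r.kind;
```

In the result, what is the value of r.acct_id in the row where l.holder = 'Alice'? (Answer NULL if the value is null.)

NULL

FULL OUTER JOIN keeps every row from both sides; unmatched rows get NULL for the other side's columns.
Matching on l.acct_id = r.acct_id AND l.seg = r.seg. A NULL in a compared column never satisfies the condition.
Matched pairs: 0; unmatched l rows kept: 9; unmatched r rows kept: 7.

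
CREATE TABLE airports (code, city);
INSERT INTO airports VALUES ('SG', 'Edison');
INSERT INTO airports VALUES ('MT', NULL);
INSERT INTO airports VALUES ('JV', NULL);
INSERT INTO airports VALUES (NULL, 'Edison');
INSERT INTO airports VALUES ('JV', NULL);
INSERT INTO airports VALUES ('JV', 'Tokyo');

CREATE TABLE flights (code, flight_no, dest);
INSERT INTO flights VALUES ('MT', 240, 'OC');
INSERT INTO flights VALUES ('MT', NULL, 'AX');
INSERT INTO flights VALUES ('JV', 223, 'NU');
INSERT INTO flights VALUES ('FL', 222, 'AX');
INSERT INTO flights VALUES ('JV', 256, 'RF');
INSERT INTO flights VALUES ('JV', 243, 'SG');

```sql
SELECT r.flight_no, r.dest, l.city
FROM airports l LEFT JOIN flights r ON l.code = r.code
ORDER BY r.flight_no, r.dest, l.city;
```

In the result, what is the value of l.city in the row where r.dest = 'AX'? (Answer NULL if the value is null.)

NULL

LEFT JOIN keeps every row from `airports`; unmatched rows get NULL for `flights`'s columns.
Matching on l.code = r.code. A NULL in a compared column never satisfies the condition.
Matched pairs: 11; unmatched l rows kept: 2.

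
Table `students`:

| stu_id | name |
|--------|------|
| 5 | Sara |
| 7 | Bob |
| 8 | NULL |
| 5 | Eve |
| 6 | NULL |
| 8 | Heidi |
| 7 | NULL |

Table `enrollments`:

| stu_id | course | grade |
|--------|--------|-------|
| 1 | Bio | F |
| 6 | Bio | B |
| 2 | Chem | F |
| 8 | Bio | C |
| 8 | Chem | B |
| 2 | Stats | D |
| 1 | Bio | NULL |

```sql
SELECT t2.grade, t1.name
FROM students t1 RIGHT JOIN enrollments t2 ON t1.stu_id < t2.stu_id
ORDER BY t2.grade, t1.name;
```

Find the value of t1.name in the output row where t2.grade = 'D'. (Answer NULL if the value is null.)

RIGHT JOIN keeps every row from `enrollments`; unmatched rows get NULL for `students`'s columns.
Matching on t1.stu_id < t2.stu_id.
- stu_id=5: 3 matching t2 row(s), so 3 row(s) emitted.
- stu_id=7: 2 matching t2 row(s), so 2 row(s) emitted.
- stu_id=8: no matching t2 row.
- stu_id=5: 3 matching t2 row(s), so 3 row(s) emitted.
- stu_id=6: 2 matching t2 row(s), so 2 row(s) emitted.
- stu_id=8: no matching t2 row.
- stu_id=7: 2 matching t2 row(s), so 2 row(s) emitted.
- plus 4 unmatched t2 row(s), each kept with NULL t1 columns.

NULL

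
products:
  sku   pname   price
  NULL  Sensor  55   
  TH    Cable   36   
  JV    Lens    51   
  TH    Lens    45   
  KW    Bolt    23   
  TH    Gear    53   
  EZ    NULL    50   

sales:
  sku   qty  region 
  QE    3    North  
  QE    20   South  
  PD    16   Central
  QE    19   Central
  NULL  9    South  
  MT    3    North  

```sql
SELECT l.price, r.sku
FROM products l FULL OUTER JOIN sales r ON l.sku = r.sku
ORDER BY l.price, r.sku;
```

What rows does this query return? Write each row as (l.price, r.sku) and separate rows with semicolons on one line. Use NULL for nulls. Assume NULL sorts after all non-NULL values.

(23, NULL); (36, NULL); (45, NULL); (50, NULL); (51, NULL); (53, NULL); (55, NULL); (NULL, MT); (NULL, PD); (NULL, QE); (NULL, QE); (NULL, QE); (NULL, NULL)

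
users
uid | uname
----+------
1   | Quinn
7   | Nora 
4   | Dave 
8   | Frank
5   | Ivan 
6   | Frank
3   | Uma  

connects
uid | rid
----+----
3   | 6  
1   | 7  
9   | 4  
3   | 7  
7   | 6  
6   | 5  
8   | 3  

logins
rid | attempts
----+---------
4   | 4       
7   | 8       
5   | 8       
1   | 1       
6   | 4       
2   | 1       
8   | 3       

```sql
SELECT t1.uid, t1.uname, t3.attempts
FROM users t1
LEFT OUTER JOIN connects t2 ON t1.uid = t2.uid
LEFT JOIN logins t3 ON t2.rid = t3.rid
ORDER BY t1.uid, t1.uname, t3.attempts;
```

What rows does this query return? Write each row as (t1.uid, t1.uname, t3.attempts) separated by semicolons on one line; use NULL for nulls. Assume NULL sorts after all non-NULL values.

(1, Quinn, 8); (3, Uma, 4); (3, Uma, 8); (4, Dave, NULL); (5, Ivan, NULL); (6, Frank, 8); (7, Nora, 4); (8, Frank, NULL)

Joins associate left-to-right: users LEFT JOIN connects on uid gives 8 intermediate row(s).
Then LEFT JOIN `logins t3` on rid: each of those 8 rows is kept; rows whose t2.rid has no match in t3 get NULL for t3's columns.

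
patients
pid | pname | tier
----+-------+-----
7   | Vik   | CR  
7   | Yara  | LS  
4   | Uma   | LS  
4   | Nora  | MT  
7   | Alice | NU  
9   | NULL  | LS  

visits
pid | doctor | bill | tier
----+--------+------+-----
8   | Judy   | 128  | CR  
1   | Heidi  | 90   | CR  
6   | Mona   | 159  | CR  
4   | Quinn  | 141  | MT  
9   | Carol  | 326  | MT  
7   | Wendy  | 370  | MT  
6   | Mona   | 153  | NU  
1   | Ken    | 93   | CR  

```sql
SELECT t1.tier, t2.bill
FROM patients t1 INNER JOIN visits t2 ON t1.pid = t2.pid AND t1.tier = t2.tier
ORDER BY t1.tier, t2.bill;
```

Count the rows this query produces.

INNER JOIN keeps only pairs where the ON condition holds.
Matching on t1.pid = t2.pid AND t1.tier = t2.tier.
Matched pairs: 1.
Total: 1 rows.

1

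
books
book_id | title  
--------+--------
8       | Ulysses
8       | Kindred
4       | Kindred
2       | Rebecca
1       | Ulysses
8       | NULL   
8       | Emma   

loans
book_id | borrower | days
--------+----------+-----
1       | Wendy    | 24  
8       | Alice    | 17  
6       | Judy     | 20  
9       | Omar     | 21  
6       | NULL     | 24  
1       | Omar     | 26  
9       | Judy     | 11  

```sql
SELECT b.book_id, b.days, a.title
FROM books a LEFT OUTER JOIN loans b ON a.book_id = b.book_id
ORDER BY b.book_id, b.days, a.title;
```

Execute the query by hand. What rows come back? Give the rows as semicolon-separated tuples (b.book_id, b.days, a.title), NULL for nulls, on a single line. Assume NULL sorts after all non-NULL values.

(1, 24, Ulysses); (1, 26, Ulysses); (8, 17, Emma); (8, 17, Kindred); (8, 17, Ulysses); (8, 17, NULL); (NULL, NULL, Kindred); (NULL, NULL, Rebecca)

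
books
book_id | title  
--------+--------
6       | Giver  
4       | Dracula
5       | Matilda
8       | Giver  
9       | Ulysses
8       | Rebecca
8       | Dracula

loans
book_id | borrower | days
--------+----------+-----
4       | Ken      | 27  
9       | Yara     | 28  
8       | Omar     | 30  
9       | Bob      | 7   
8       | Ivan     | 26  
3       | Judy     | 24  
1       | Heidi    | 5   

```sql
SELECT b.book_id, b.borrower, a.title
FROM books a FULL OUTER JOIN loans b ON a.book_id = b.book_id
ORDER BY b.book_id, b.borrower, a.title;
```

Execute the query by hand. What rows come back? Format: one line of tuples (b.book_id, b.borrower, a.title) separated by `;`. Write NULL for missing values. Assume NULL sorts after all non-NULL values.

(1, Heidi, NULL); (3, Judy, NULL); (4, Ken, Dracula); (8, Ivan, Dracula); (8, Ivan, Giver); (8, Ivan, Rebecca); (8, Omar, Dracula); (8, Omar, Giver); (8, Omar, Rebecca); (9, Bob, Ulysses); (9, Yara, Ulysses); (NULL, NULL, Giver); (NULL, NULL, Matilda)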